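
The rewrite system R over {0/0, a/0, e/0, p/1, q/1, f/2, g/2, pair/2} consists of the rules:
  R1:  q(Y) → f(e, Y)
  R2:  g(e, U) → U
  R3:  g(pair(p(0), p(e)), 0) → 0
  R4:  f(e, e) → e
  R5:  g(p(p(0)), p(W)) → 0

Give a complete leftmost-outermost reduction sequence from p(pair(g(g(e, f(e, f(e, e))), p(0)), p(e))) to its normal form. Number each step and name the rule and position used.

p(pair(p(0), p(e)))

1. p(pair(g(g(e, f(e, f(e, e))), p(0)), p(e)))  →  p(pair(g(f(e, f(e, e)), p(0)), p(e)))   [R2 at 1.1.1]
2. p(pair(g(f(e, f(e, e)), p(0)), p(e)))  →  p(pair(g(f(e, e), p(0)), p(e)))   [R4 at 1.1.1.2]
3. p(pair(g(f(e, e), p(0)), p(e)))  →  p(pair(g(e, p(0)), p(e)))   [R4 at 1.1.1]
4. p(pair(g(e, p(0)), p(e)))  →  p(pair(p(0), p(e)))   [R2 at 1.1]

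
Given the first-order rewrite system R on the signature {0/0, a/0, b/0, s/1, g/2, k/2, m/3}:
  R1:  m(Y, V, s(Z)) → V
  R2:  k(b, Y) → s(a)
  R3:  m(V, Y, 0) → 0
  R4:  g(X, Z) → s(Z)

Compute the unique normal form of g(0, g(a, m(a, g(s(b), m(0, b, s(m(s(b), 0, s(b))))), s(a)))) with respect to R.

1. g(0, g(a, m(a, g(s(b), m(0, b, s(m(s(b), 0, s(b))))), s(a))))  →  s(g(a, m(a, g(s(b), m(0, b, s(m(s(b), 0, s(b))))), s(a))))   [R4 at ε]
2. s(g(a, m(a, g(s(b), m(0, b, s(m(s(b), 0, s(b))))), s(a))))  →  s(s(m(a, g(s(b), m(0, b, s(m(s(b), 0, s(b))))), s(a))))   [R4 at 1]
3. s(s(m(a, g(s(b), m(0, b, s(m(s(b), 0, s(b))))), s(a))))  →  s(s(g(s(b), m(0, b, s(m(s(b), 0, s(b)))))))   [R1 at 1.1]
4. s(s(g(s(b), m(0, b, s(m(s(b), 0, s(b)))))))  →  s(s(s(m(0, b, s(m(s(b), 0, s(b)))))))   [R4 at 1.1]
5. s(s(s(m(0, b, s(m(s(b), 0, s(b)))))))  →  s(s(s(b)))   [R1 at 1.1.1]

s(s(s(b)))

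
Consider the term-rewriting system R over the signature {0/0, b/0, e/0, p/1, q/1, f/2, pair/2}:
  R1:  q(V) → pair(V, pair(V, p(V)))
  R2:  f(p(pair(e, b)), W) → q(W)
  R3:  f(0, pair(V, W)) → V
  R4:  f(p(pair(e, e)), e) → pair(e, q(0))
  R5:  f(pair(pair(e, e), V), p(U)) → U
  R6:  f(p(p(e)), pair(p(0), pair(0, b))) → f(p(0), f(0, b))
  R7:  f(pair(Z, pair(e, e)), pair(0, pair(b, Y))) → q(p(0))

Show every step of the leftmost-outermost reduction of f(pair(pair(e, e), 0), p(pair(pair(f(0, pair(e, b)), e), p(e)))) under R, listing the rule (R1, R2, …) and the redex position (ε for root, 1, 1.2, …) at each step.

1. f(pair(pair(e, e), 0), p(pair(pair(f(0, pair(e, b)), e), p(e))))  →  pair(pair(f(0, pair(e, b)), e), p(e))   [R5 at ε]
2. pair(pair(f(0, pair(e, b)), e), p(e))  →  pair(pair(e, e), p(e))   [R3 at 1.1]

pair(pair(e, e), p(e))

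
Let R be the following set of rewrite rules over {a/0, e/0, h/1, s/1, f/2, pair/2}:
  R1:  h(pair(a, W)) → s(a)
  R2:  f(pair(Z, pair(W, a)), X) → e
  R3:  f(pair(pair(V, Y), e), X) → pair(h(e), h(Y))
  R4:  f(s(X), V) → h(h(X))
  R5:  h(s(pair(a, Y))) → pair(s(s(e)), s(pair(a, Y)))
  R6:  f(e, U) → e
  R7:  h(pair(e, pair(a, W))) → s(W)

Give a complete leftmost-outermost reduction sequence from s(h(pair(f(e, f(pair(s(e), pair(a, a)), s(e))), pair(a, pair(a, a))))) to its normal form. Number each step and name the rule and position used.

s(s(pair(a, a)))

1. s(h(pair(f(e, f(pair(s(e), pair(a, a)), s(e))), pair(a, pair(a, a)))))  →  s(h(pair(e, pair(a, pair(a, a)))))   [R6 at 1.1.1]
2. s(h(pair(e, pair(a, pair(a, a)))))  →  s(s(pair(a, a)))   [R7 at 1]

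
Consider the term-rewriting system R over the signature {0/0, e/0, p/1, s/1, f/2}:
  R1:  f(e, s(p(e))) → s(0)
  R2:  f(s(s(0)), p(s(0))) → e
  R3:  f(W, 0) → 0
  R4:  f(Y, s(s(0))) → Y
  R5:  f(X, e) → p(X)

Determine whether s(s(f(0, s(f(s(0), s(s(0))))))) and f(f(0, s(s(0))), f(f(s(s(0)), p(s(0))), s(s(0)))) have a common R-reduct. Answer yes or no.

no — NF(t₁) = s(s(0)), NF(t₂) = p(0)

Reduce t₁ = s(s(f(0, s(f(s(0), s(s(0))))))):
1. s(s(f(0, s(f(s(0), s(s(0)))))))  →  s(s(f(0, s(s(0)))))   [R4 at 1.1.2.1]
2. s(s(f(0, s(s(0)))))  →  s(s(0))   [R4 at 1.1]

Reduce t₂ = f(f(0, s(s(0))), f(f(s(s(0)), p(s(0))), s(s(0)))):
1. f(f(0, s(s(0))), f(f(s(s(0)), p(s(0))), s(s(0))))  →  f(0, f(f(s(s(0)), p(s(0))), s(s(0))))   [R4 at 1]
2. f(0, f(f(s(s(0)), p(s(0))), s(s(0))))  →  f(0, f(s(s(0)), p(s(0))))   [R4 at 2]
3. f(0, f(s(s(0)), p(s(0))))  →  f(0, e)   [R2 at 2]
4. f(0, e)  →  p(0)   [R5 at ε]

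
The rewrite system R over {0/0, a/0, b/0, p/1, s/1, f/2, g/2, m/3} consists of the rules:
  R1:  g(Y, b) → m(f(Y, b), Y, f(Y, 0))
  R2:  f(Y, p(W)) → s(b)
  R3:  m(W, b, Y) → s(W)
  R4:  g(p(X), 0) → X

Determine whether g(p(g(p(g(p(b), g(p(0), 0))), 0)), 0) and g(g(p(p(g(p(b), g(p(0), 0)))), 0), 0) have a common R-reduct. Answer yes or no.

Reduce t₁ = g(p(g(p(g(p(b), g(p(0), 0))), 0)), 0):
1. g(p(g(p(g(p(b), g(p(0), 0))), 0)), 0)  →  g(p(g(p(b), g(p(0), 0))), 0)   [R4 at ε]
2. g(p(g(p(b), g(p(0), 0))), 0)  →  g(p(b), g(p(0), 0))   [R4 at ε]
3. g(p(b), g(p(0), 0))  →  g(p(b), 0)   [R4 at 2]
4. g(p(b), 0)  →  b   [R4 at ε]

Reduce t₂ = g(g(p(p(g(p(b), g(p(0), 0)))), 0), 0):
1. g(g(p(p(g(p(b), g(p(0), 0)))), 0), 0)  →  g(p(g(p(b), g(p(0), 0))), 0)   [R4 at 1]
2. g(p(g(p(b), g(p(0), 0))), 0)  →  g(p(b), g(p(0), 0))   [R4 at ε]
3. g(p(b), g(p(0), 0))  →  g(p(b), 0)   [R4 at 2]
4. g(p(b), 0)  →  b   [R4 at ε]

yes — NF(t₁) = b, NF(t₂) = b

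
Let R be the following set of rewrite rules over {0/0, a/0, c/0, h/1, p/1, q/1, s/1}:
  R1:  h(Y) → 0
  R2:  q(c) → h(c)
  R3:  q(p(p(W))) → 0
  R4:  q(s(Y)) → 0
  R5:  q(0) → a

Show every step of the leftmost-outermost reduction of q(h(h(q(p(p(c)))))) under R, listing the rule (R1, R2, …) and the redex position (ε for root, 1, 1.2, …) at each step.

a

1. q(h(h(q(p(p(c))))))  →  q(0)   [R1 at 1]
2. q(0)  →  a   [R5 at ε]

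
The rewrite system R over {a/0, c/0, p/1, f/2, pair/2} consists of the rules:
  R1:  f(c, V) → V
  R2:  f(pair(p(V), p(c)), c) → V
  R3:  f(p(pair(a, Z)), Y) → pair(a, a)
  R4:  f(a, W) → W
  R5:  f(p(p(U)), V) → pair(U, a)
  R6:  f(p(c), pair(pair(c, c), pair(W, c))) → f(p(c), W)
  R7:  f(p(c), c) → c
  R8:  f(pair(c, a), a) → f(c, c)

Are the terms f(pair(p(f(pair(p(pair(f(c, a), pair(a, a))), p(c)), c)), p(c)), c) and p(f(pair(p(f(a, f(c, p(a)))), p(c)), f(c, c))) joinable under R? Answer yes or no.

Reduce t₁ = f(pair(p(f(pair(p(pair(f(c, a), pair(a, a))), p(c)), c)), p(c)), c):
1. f(pair(p(f(pair(p(pair(f(c, a), pair(a, a))), p(c)), c)), p(c)), c)  →  f(pair(p(pair(f(c, a), pair(a, a))), p(c)), c)   [R2 at ε]
2. f(pair(p(pair(f(c, a), pair(a, a))), p(c)), c)  →  pair(f(c, a), pair(a, a))   [R2 at ε]
3. pair(f(c, a), pair(a, a))  →  pair(a, pair(a, a))   [R1 at 1]

Reduce t₂ = p(f(pair(p(f(a, f(c, p(a)))), p(c)), f(c, c))):
1. p(f(pair(p(f(a, f(c, p(a)))), p(c)), f(c, c)))  →  p(f(pair(p(f(c, p(a))), p(c)), f(c, c)))   [R4 at 1.1.1.1]
2. p(f(pair(p(f(c, p(a))), p(c)), f(c, c)))  →  p(f(pair(p(p(a)), p(c)), f(c, c)))   [R1 at 1.1.1.1]
3. p(f(pair(p(p(a)), p(c)), f(c, c)))  →  p(f(pair(p(p(a)), p(c)), c))   [R1 at 1.2]
4. p(f(pair(p(p(a)), p(c)), c))  →  p(p(a))   [R2 at 1]

no — NF(t₁) = pair(a, pair(a, a)), NF(t₂) = p(p(a))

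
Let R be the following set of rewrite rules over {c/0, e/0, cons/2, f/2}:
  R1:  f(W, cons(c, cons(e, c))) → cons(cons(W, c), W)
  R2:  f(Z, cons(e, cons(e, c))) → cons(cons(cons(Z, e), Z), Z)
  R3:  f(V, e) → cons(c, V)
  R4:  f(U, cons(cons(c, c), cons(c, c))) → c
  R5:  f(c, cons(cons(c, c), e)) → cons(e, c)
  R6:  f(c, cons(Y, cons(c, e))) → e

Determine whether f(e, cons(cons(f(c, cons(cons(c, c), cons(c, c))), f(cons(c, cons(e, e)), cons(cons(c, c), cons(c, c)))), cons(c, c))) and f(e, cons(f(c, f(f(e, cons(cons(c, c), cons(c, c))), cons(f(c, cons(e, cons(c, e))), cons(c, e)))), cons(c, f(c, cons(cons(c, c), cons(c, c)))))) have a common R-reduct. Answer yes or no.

yes — NF(t₁) = c, NF(t₂) = c

Reduce t₁ = f(e, cons(cons(f(c, cons(cons(c, c), cons(c, c))), f(cons(c, cons(e, e)), cons(cons(c, c), cons(c, c)))), cons(c, c))):
1. f(e, cons(cons(f(c, cons(cons(c, c), cons(c, c))), f(cons(c, cons(e, e)), cons(cons(c, c), cons(c, c)))), cons(c, c)))  →  f(e, cons(cons(c, f(cons(c, cons(e, e)), cons(cons(c, c), cons(c, c)))), cons(c, c)))   [R4 at 2.1.1]
2. f(e, cons(cons(c, f(cons(c, cons(e, e)), cons(cons(c, c), cons(c, c)))), cons(c, c)))  →  f(e, cons(cons(c, c), cons(c, c)))   [R4 at 2.1.2]
3. f(e, cons(cons(c, c), cons(c, c)))  →  c   [R4 at ε]

Reduce t₂ = f(e, cons(f(c, f(f(e, cons(cons(c, c), cons(c, c))), cons(f(c, cons(e, cons(c, e))), cons(c, e)))), cons(c, f(c, cons(cons(c, c), cons(c, c)))))):
1. f(e, cons(f(c, f(f(e, cons(cons(c, c), cons(c, c))), cons(f(c, cons(e, cons(c, e))), cons(c, e)))), cons(c, f(c, cons(cons(c, c), cons(c, c))))))  →  f(e, cons(f(c, f(c, cons(f(c, cons(e, cons(c, e))), cons(c, e)))), cons(c, f(c, cons(cons(c, c), cons(c, c))))))   [R4 at 2.1.2.1]
2. f(e, cons(f(c, f(c, cons(f(c, cons(e, cons(c, e))), cons(c, e)))), cons(c, f(c, cons(cons(c, c), cons(c, c))))))  →  f(e, cons(f(c, e), cons(c, f(c, cons(cons(c, c), cons(c, c))))))   [R6 at 2.1.2]
3. f(e, cons(f(c, e), cons(c, f(c, cons(cons(c, c), cons(c, c))))))  →  f(e, cons(cons(c, c), cons(c, f(c, cons(cons(c, c), cons(c, c))))))   [R3 at 2.1]
4. f(e, cons(cons(c, c), cons(c, f(c, cons(cons(c, c), cons(c, c))))))  →  f(e, cons(cons(c, c), cons(c, c)))   [R4 at 2.2.2]
5. f(e, cons(cons(c, c), cons(c, c)))  →  c   [R4 at ε]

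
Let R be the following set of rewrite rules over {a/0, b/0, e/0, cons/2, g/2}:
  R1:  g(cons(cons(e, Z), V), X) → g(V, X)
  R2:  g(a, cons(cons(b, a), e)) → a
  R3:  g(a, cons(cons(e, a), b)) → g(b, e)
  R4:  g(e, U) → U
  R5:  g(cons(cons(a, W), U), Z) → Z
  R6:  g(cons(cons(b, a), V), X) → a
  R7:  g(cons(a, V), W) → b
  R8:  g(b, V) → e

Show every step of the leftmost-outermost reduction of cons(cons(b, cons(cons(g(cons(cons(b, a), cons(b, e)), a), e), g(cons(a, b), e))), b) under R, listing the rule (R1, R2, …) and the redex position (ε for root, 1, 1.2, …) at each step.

cons(cons(b, cons(cons(a, e), b)), b)

1. cons(cons(b, cons(cons(g(cons(cons(b, a), cons(b, e)), a), e), g(cons(a, b), e))), b)  →  cons(cons(b, cons(cons(a, e), g(cons(a, b), e))), b)   [R6 at 1.2.1.1]
2. cons(cons(b, cons(cons(a, e), g(cons(a, b), e))), b)  →  cons(cons(b, cons(cons(a, e), b)), b)   [R7 at 1.2.2]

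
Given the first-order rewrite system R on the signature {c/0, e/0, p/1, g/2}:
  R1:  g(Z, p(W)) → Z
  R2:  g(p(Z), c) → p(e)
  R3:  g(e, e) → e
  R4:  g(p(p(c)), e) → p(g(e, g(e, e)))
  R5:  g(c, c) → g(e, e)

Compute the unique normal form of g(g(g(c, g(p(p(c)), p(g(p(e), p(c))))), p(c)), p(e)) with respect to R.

c

1. g(g(g(c, g(p(p(c)), p(g(p(e), p(c))))), p(c)), p(e))  →  g(g(c, g(p(p(c)), p(g(p(e), p(c))))), p(c))   [R1 at ε]
2. g(g(c, g(p(p(c)), p(g(p(e), p(c))))), p(c))  →  g(c, g(p(p(c)), p(g(p(e), p(c)))))   [R1 at ε]
3. g(c, g(p(p(c)), p(g(p(e), p(c)))))  →  g(c, p(p(c)))   [R1 at 2]
4. g(c, p(p(c)))  →  c   [R1 at ε]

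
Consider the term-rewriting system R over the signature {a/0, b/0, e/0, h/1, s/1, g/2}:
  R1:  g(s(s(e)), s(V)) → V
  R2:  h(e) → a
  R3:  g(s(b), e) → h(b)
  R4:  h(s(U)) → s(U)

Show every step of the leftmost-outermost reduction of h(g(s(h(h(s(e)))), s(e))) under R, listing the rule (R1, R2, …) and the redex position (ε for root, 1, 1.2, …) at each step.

a

1. h(g(s(h(h(s(e)))), s(e)))  →  h(g(s(h(s(e))), s(e)))   [R4 at 1.1.1.1]
2. h(g(s(h(s(e))), s(e)))  →  h(g(s(s(e)), s(e)))   [R4 at 1.1.1]
3. h(g(s(s(e)), s(e)))  →  h(e)   [R1 at 1]
4. h(e)  →  a   [R2 at ε]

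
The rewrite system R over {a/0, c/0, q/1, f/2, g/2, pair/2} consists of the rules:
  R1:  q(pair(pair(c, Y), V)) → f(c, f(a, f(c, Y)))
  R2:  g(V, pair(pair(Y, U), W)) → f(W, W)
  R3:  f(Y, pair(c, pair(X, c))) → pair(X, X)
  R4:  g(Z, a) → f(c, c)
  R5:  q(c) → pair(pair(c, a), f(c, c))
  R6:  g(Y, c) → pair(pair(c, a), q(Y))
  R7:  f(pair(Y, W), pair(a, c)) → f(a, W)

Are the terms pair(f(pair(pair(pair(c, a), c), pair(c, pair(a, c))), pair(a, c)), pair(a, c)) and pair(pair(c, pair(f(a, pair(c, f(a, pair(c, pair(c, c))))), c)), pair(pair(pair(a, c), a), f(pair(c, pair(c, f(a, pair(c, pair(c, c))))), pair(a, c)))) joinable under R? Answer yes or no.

no — NF(t₁) = pair(pair(a, a), pair(a, c)), NF(t₂) = pair(pair(c, pair(pair(c, c), c)), pair(pair(pair(a, c), a), pair(c, c)))

Reduce t₁ = pair(f(pair(pair(pair(c, a), c), pair(c, pair(a, c))), pair(a, c)), pair(a, c)):
1. pair(f(pair(pair(pair(c, a), c), pair(c, pair(a, c))), pair(a, c)), pair(a, c))  →  pair(f(a, pair(c, pair(a, c))), pair(a, c))   [R7 at 1]
2. pair(f(a, pair(c, pair(a, c))), pair(a, c))  →  pair(pair(a, a), pair(a, c))   [R3 at 1]

Reduce t₂ = pair(pair(c, pair(f(a, pair(c, f(a, pair(c, pair(c, c))))), c)), pair(pair(pair(a, c), a), f(pair(c, pair(c, f(a, pair(c, pair(c, c))))), pair(a, c)))):
1. pair(pair(c, pair(f(a, pair(c, f(a, pair(c, pair(c, c))))), c)), pair(pair(pair(a, c), a), f(pair(c, pair(c, f(a, pair(c, pair(c, c))))), pair(a, c))))  →  pair(pair(c, pair(f(a, pair(c, pair(c, c))), c)), pair(pair(pair(a, c), a), f(pair(c, pair(c, f(a, pair(c, pair(c, c))))), pair(a, c))))   [R3 at 1.2.1.2.2]
2. pair(pair(c, pair(f(a, pair(c, pair(c, c))), c)), pair(pair(pair(a, c), a), f(pair(c, pair(c, f(a, pair(c, pair(c, c))))), pair(a, c))))  →  pair(pair(c, pair(pair(c, c), c)), pair(pair(pair(a, c), a), f(pair(c, pair(c, f(a, pair(c, pair(c, c))))), pair(a, c))))   [R3 at 1.2.1]
3. pair(pair(c, pair(pair(c, c), c)), pair(pair(pair(a, c), a), f(pair(c, pair(c, f(a, pair(c, pair(c, c))))), pair(a, c))))  →  pair(pair(c, pair(pair(c, c), c)), pair(pair(pair(a, c), a), f(a, pair(c, f(a, pair(c, pair(c, c)))))))   [R7 at 2.2]
4. pair(pair(c, pair(pair(c, c), c)), pair(pair(pair(a, c), a), f(a, pair(c, f(a, pair(c, pair(c, c)))))))  →  pair(pair(c, pair(pair(c, c), c)), pair(pair(pair(a, c), a), f(a, pair(c, pair(c, c)))))   [R3 at 2.2.2.2]
5. pair(pair(c, pair(pair(c, c), c)), pair(pair(pair(a, c), a), f(a, pair(c, pair(c, c)))))  →  pair(pair(c, pair(pair(c, c), c)), pair(pair(pair(a, c), a), pair(c, c)))   [R3 at 2.2]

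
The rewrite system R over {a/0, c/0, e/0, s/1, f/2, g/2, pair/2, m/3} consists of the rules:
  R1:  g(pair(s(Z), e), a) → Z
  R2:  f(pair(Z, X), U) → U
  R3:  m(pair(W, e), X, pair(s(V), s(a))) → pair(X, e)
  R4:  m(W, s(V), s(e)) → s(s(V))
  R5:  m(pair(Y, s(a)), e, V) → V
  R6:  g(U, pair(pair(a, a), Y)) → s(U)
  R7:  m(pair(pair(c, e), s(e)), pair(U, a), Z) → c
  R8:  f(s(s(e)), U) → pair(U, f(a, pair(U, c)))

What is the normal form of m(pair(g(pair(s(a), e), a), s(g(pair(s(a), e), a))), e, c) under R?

1. m(pair(g(pair(s(a), e), a), s(g(pair(s(a), e), a))), e, c)  →  m(pair(a, s(g(pair(s(a), e), a))), e, c)   [R1 at 1.1]
2. m(pair(a, s(g(pair(s(a), e), a))), e, c)  →  m(pair(a, s(a)), e, c)   [R1 at 1.2.1]
3. m(pair(a, s(a)), e, c)  →  c   [R5 at ε]

c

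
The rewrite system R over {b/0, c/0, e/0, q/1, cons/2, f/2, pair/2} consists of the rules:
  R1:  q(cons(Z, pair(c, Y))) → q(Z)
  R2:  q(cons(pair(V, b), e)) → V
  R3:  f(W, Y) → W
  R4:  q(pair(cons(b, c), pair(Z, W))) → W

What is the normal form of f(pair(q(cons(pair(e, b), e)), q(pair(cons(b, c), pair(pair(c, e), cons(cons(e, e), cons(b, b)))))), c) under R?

pair(e, cons(cons(e, e), cons(b, b)))

1. f(pair(q(cons(pair(e, b), e)), q(pair(cons(b, c), pair(pair(c, e), cons(cons(e, e), cons(b, b)))))), c)  →  pair(q(cons(pair(e, b), e)), q(pair(cons(b, c), pair(pair(c, e), cons(cons(e, e), cons(b, b))))))   [R3 at ε]
2. pair(q(cons(pair(e, b), e)), q(pair(cons(b, c), pair(pair(c, e), cons(cons(e, e), cons(b, b))))))  →  pair(e, q(pair(cons(b, c), pair(pair(c, e), cons(cons(e, e), cons(b, b))))))   [R2 at 1]
3. pair(e, q(pair(cons(b, c), pair(pair(c, e), cons(cons(e, e), cons(b, b))))))  →  pair(e, cons(cons(e, e), cons(b, b)))   [R4 at 2]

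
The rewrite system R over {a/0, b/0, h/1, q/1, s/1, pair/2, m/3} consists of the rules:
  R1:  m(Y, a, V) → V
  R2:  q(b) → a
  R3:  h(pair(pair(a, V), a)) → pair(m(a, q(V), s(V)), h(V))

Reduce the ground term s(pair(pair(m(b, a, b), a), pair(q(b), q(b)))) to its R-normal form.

s(pair(pair(b, a), pair(a, a)))

1. s(pair(pair(m(b, a, b), a), pair(q(b), q(b))))  →  s(pair(pair(b, a), pair(q(b), q(b))))   [R1 at 1.1.1]
2. s(pair(pair(b, a), pair(q(b), q(b))))  →  s(pair(pair(b, a), pair(a, q(b))))   [R2 at 1.2.1]
3. s(pair(pair(b, a), pair(a, q(b))))  →  s(pair(pair(b, a), pair(a, a)))   [R2 at 1.2.2]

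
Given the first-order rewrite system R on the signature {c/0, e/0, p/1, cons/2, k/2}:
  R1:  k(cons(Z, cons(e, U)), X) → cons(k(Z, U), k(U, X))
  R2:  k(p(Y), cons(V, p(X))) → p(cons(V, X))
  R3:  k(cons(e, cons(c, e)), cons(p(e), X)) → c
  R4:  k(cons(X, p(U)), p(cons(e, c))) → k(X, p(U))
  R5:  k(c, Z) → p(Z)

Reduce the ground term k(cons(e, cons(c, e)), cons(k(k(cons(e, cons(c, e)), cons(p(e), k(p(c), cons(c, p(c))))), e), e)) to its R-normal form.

1. k(cons(e, cons(c, e)), cons(k(k(cons(e, cons(c, e)), cons(p(e), k(p(c), cons(c, p(c))))), e), e))  →  k(cons(e, cons(c, e)), cons(k(c, e), e))   [R3 at 2.1.1]
2. k(cons(e, cons(c, e)), cons(k(c, e), e))  →  k(cons(e, cons(c, e)), cons(p(e), e))   [R5 at 2.1]
3. k(cons(e, cons(c, e)), cons(p(e), e))  →  c   [R3 at ε]

c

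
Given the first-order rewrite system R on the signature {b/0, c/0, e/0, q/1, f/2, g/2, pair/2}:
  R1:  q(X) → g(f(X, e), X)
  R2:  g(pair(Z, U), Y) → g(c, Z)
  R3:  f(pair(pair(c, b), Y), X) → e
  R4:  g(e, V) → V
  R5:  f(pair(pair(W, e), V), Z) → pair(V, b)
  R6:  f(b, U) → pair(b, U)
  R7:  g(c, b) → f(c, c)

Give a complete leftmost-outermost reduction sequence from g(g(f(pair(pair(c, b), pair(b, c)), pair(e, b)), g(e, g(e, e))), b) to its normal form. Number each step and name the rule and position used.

b

1. g(g(f(pair(pair(c, b), pair(b, c)), pair(e, b)), g(e, g(e, e))), b)  →  g(g(e, g(e, g(e, e))), b)   [R3 at 1.1]
2. g(g(e, g(e, g(e, e))), b)  →  g(g(e, g(e, e)), b)   [R4 at 1]
3. g(g(e, g(e, e)), b)  →  g(g(e, e), b)   [R4 at 1]
4. g(g(e, e), b)  →  g(e, b)   [R4 at 1]
5. g(e, b)  →  b   [R4 at ε]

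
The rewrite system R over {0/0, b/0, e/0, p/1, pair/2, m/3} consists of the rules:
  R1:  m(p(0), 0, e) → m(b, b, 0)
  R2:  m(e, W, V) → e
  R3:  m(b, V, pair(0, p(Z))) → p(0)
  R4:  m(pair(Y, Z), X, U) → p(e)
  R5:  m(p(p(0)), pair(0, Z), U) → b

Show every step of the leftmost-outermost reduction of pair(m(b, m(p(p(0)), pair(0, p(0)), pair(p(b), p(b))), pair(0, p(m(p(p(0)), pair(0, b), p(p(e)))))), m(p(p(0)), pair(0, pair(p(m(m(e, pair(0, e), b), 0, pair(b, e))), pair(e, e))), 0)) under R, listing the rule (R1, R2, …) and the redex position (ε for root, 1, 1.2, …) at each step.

1. pair(m(b, m(p(p(0)), pair(0, p(0)), pair(p(b), p(b))), pair(0, p(m(p(p(0)), pair(0, b), p(p(e)))))), m(p(p(0)), pair(0, pair(p(m(m(e, pair(0, e), b), 0, pair(b, e))), pair(e, e))), 0))  →  pair(p(0), m(p(p(0)), pair(0, pair(p(m(m(e, pair(0, e), b), 0, pair(b, e))), pair(e, e))), 0))   [R3 at 1]
2. pair(p(0), m(p(p(0)), pair(0, pair(p(m(m(e, pair(0, e), b), 0, pair(b, e))), pair(e, e))), 0))  →  pair(p(0), b)   [R5 at 2]

pair(p(0), b)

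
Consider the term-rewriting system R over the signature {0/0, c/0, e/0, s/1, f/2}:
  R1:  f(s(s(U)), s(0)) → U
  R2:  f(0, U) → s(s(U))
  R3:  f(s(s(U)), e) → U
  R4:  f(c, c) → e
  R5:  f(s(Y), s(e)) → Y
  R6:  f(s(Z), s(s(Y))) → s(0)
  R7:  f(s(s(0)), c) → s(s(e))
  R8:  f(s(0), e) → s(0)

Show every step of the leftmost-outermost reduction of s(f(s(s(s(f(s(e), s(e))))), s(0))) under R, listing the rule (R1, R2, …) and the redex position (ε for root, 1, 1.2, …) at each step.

s(s(e))

1. s(f(s(s(s(f(s(e), s(e))))), s(0)))  →  s(s(f(s(e), s(e))))   [R1 at 1]
2. s(s(f(s(e), s(e))))  →  s(s(e))   [R5 at 1.1]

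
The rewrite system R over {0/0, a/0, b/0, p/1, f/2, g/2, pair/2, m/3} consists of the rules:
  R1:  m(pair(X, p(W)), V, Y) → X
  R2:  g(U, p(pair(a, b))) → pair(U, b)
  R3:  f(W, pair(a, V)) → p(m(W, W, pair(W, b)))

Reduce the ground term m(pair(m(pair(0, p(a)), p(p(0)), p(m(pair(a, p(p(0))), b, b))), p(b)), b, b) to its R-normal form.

0

1. m(pair(m(pair(0, p(a)), p(p(0)), p(m(pair(a, p(p(0))), b, b))), p(b)), b, b)  →  m(pair(0, p(a)), p(p(0)), p(m(pair(a, p(p(0))), b, b)))   [R1 at ε]
2. m(pair(0, p(a)), p(p(0)), p(m(pair(a, p(p(0))), b, b)))  →  0   [R1 at ε]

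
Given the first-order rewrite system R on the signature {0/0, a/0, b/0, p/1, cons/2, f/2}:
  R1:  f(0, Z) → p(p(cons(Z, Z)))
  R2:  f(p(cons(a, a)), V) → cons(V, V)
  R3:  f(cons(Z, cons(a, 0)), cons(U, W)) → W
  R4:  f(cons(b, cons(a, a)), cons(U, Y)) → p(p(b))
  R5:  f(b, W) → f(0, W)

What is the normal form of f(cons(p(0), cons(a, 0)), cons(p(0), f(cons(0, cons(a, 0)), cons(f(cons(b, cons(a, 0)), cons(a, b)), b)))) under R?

b

1. f(cons(p(0), cons(a, 0)), cons(p(0), f(cons(0, cons(a, 0)), cons(f(cons(b, cons(a, 0)), cons(a, b)), b))))  →  f(cons(0, cons(a, 0)), cons(f(cons(b, cons(a, 0)), cons(a, b)), b))   [R3 at ε]
2. f(cons(0, cons(a, 0)), cons(f(cons(b, cons(a, 0)), cons(a, b)), b))  →  b   [R3 at ε]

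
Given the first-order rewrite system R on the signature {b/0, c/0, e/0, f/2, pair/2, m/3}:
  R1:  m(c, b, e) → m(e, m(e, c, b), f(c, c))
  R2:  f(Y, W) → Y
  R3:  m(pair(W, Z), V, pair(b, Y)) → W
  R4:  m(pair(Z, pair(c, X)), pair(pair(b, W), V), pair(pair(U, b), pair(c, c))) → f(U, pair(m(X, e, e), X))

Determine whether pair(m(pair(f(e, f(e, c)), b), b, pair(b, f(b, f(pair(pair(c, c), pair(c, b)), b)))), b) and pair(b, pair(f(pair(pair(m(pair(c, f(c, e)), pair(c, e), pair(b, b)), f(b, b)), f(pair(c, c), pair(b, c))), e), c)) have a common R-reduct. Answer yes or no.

no — NF(t₁) = pair(e, b), NF(t₂) = pair(b, pair(pair(pair(c, b), pair(c, c)), c))

Reduce t₁ = pair(m(pair(f(e, f(e, c)), b), b, pair(b, f(b, f(pair(pair(c, c), pair(c, b)), b)))), b):
1. pair(m(pair(f(e, f(e, c)), b), b, pair(b, f(b, f(pair(pair(c, c), pair(c, b)), b)))), b)  →  pair(f(e, f(e, c)), b)   [R3 at 1]
2. pair(f(e, f(e, c)), b)  →  pair(e, b)   [R2 at 1]

Reduce t₂ = pair(b, pair(f(pair(pair(m(pair(c, f(c, e)), pair(c, e), pair(b, b)), f(b, b)), f(pair(c, c), pair(b, c))), e), c)):
1. pair(b, pair(f(pair(pair(m(pair(c, f(c, e)), pair(c, e), pair(b, b)), f(b, b)), f(pair(c, c), pair(b, c))), e), c))  →  pair(b, pair(pair(pair(m(pair(c, f(c, e)), pair(c, e), pair(b, b)), f(b, b)), f(pair(c, c), pair(b, c))), c))   [R2 at 2.1]
2. pair(b, pair(pair(pair(m(pair(c, f(c, e)), pair(c, e), pair(b, b)), f(b, b)), f(pair(c, c), pair(b, c))), c))  →  pair(b, pair(pair(pair(c, f(b, b)), f(pair(c, c), pair(b, c))), c))   [R3 at 2.1.1.1]
3. pair(b, pair(pair(pair(c, f(b, b)), f(pair(c, c), pair(b, c))), c))  →  pair(b, pair(pair(pair(c, b), f(pair(c, c), pair(b, c))), c))   [R2 at 2.1.1.2]
4. pair(b, pair(pair(pair(c, b), f(pair(c, c), pair(b, c))), c))  →  pair(b, pair(pair(pair(c, b), pair(c, c)), c))   [R2 at 2.1.2]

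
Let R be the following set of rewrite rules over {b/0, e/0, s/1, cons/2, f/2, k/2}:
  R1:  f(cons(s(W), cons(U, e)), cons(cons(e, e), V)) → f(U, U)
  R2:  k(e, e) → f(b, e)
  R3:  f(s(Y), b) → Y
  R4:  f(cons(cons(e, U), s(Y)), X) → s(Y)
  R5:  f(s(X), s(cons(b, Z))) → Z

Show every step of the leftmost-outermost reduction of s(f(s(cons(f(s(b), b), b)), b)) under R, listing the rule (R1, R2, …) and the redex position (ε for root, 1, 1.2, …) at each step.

s(cons(b, b))

1. s(f(s(cons(f(s(b), b), b)), b))  →  s(cons(f(s(b), b), b))   [R3 at 1]
2. s(cons(f(s(b), b), b))  →  s(cons(b, b))   [R3 at 1.1]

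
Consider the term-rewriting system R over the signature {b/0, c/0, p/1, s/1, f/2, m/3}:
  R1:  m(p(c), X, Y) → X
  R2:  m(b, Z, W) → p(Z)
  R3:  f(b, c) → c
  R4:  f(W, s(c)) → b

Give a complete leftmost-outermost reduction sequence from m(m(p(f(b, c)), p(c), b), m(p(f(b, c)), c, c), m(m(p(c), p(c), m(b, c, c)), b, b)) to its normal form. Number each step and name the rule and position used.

c

1. m(m(p(f(b, c)), p(c), b), m(p(f(b, c)), c, c), m(m(p(c), p(c), m(b, c, c)), b, b))  →  m(m(p(c), p(c), b), m(p(f(b, c)), c, c), m(m(p(c), p(c), m(b, c, c)), b, b))   [R3 at 1.1.1]
2. m(m(p(c), p(c), b), m(p(f(b, c)), c, c), m(m(p(c), p(c), m(b, c, c)), b, b))  →  m(p(c), m(p(f(b, c)), c, c), m(m(p(c), p(c), m(b, c, c)), b, b))   [R1 at 1]
3. m(p(c), m(p(f(b, c)), c, c), m(m(p(c), p(c), m(b, c, c)), b, b))  →  m(p(f(b, c)), c, c)   [R1 at ε]
4. m(p(f(b, c)), c, c)  →  m(p(c), c, c)   [R3 at 1.1]
5. m(p(c), c, c)  →  c   [R1 at ε]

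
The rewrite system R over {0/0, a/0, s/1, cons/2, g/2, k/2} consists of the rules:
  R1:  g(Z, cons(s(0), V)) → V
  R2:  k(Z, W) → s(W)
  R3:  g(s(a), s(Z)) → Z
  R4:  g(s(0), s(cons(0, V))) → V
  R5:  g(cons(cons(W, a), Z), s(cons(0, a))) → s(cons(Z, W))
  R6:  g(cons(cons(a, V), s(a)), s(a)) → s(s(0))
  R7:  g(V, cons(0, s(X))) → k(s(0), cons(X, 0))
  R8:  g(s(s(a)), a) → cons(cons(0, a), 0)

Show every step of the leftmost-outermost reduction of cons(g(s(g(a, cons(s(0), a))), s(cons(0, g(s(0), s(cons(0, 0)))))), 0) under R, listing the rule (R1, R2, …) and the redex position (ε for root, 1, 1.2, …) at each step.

1. cons(g(s(g(a, cons(s(0), a))), s(cons(0, g(s(0), s(cons(0, 0)))))), 0)  →  cons(g(s(a), s(cons(0, g(s(0), s(cons(0, 0)))))), 0)   [R1 at 1.1.1]
2. cons(g(s(a), s(cons(0, g(s(0), s(cons(0, 0)))))), 0)  →  cons(cons(0, g(s(0), s(cons(0, 0)))), 0)   [R3 at 1]
3. cons(cons(0, g(s(0), s(cons(0, 0)))), 0)  →  cons(cons(0, 0), 0)   [R4 at 1.2]

cons(cons(0, 0), 0)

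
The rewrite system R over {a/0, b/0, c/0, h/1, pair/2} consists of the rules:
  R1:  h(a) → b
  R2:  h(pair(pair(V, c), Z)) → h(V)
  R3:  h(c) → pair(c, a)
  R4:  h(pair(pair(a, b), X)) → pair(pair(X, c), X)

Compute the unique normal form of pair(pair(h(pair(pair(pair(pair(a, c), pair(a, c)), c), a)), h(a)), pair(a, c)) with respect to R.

1. pair(pair(h(pair(pair(pair(pair(a, c), pair(a, c)), c), a)), h(a)), pair(a, c))  →  pair(pair(h(pair(pair(a, c), pair(a, c))), h(a)), pair(a, c))   [R2 at 1.1]
2. pair(pair(h(pair(pair(a, c), pair(a, c))), h(a)), pair(a, c))  →  pair(pair(h(a), h(a)), pair(a, c))   [R2 at 1.1]
3. pair(pair(h(a), h(a)), pair(a, c))  →  pair(pair(b, h(a)), pair(a, c))   [R1 at 1.1]
4. pair(pair(b, h(a)), pair(a, c))  →  pair(pair(b, b), pair(a, c))   [R1 at 1.2]

pair(pair(b, b), pair(a, c))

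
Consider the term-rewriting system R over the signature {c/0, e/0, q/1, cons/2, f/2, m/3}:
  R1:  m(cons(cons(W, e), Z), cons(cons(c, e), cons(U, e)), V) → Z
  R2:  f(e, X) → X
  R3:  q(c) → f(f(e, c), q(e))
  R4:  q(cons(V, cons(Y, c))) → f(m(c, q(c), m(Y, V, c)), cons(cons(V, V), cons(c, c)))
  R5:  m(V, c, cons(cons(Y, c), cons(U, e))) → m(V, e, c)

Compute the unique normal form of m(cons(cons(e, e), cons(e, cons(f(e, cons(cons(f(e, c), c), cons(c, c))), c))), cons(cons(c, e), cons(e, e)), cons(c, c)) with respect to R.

cons(e, cons(cons(cons(c, c), cons(c, c)), c))

1. m(cons(cons(e, e), cons(e, cons(f(e, cons(cons(f(e, c), c), cons(c, c))), c))), cons(cons(c, e), cons(e, e)), cons(c, c))  →  cons(e, cons(f(e, cons(cons(f(e, c), c), cons(c, c))), c))   [R1 at ε]
2. cons(e, cons(f(e, cons(cons(f(e, c), c), cons(c, c))), c))  →  cons(e, cons(cons(cons(f(e, c), c), cons(c, c)), c))   [R2 at 2.1]
3. cons(e, cons(cons(cons(f(e, c), c), cons(c, c)), c))  →  cons(e, cons(cons(cons(c, c), cons(c, c)), c))   [R2 at 2.1.1.1]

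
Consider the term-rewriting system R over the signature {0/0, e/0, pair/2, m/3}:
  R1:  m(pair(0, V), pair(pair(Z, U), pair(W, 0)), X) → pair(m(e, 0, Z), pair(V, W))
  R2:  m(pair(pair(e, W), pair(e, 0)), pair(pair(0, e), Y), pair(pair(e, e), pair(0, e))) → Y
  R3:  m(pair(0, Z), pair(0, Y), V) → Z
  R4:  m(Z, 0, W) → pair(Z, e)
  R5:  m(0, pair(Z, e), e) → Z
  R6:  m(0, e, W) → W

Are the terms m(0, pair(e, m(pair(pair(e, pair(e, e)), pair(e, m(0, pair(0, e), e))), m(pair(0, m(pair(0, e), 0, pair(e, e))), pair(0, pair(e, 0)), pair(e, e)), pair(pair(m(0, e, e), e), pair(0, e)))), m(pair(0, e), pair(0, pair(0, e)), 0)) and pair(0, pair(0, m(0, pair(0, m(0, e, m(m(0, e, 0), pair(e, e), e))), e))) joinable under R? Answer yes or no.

no — NF(t₁) = e, NF(t₂) = pair(0, pair(0, 0))

Reduce t₁ = m(0, pair(e, m(pair(pair(e, pair(e, e)), pair(e, m(0, pair(0, e), e))), m(pair(0, m(pair(0, e), 0, pair(e, e))), pair(0, pair(e, 0)), pair(e, e)), pair(pair(m(0, e, e), e), pair(0, e)))), m(pair(0, e), pair(0, pair(0, e)), 0)):
1. m(0, pair(e, m(pair(pair(e, pair(e, e)), pair(e, m(0, pair(0, e), e))), m(pair(0, m(pair(0, e), 0, pair(e, e))), pair(0, pair(e, 0)), pair(e, e)), pair(pair(m(0, e, e), e), pair(0, e)))), m(pair(0, e), pair(0, pair(0, e)), 0))  →  m(0, pair(e, m(pair(pair(e, pair(e, e)), pair(e, 0)), m(pair(0, m(pair(0, e), 0, pair(e, e))), pair(0, pair(e, 0)), pair(e, e)), pair(pair(m(0, e, e), e), pair(0, e)))), m(pair(0, e), pair(0, pair(0, e)), 0))   [R5 at 2.2.1.2.2]
2. m(0, pair(e, m(pair(pair(e, pair(e, e)), pair(e, 0)), m(pair(0, m(pair(0, e), 0, pair(e, e))), pair(0, pair(e, 0)), pair(e, e)), pair(pair(m(0, e, e), e), pair(0, e)))), m(pair(0, e), pair(0, pair(0, e)), 0))  →  m(0, pair(e, m(pair(pair(e, pair(e, e)), pair(e, 0)), m(pair(0, e), 0, pair(e, e)), pair(pair(m(0, e, e), e), pair(0, e)))), m(pair(0, e), pair(0, pair(0, e)), 0))   [R3 at 2.2.2]
3. m(0, pair(e, m(pair(pair(e, pair(e, e)), pair(e, 0)), m(pair(0, e), 0, pair(e, e)), pair(pair(m(0, e, e), e), pair(0, e)))), m(pair(0, e), pair(0, pair(0, e)), 0))  →  m(0, pair(e, m(pair(pair(e, pair(e, e)), pair(e, 0)), pair(pair(0, e), e), pair(pair(m(0, e, e), e), pair(0, e)))), m(pair(0, e), pair(0, pair(0, e)), 0))   [R4 at 2.2.2]
4. m(0, pair(e, m(pair(pair(e, pair(e, e)), pair(e, 0)), pair(pair(0, e), e), pair(pair(m(0, e, e), e), pair(0, e)))), m(pair(0, e), pair(0, pair(0, e)), 0))  →  m(0, pair(e, m(pair(pair(e, pair(e, e)), pair(e, 0)), pair(pair(0, e), e), pair(pair(e, e), pair(0, e)))), m(pair(0, e), pair(0, pair(0, e)), 0))   [R6 at 2.2.3.1.1]
5. m(0, pair(e, m(pair(pair(e, pair(e, e)), pair(e, 0)), pair(pair(0, e), e), pair(pair(e, e), pair(0, e)))), m(pair(0, e), pair(0, pair(0, e)), 0))  →  m(0, pair(e, e), m(pair(0, e), pair(0, pair(0, e)), 0))   [R2 at 2.2]
6. m(0, pair(e, e), m(pair(0, e), pair(0, pair(0, e)), 0))  →  m(0, pair(e, e), e)   [R3 at 3]
7. m(0, pair(e, e), e)  →  e   [R5 at ε]

Reduce t₂ = pair(0, pair(0, m(0, pair(0, m(0, e, m(m(0, e, 0), pair(e, e), e))), e))):
1. pair(0, pair(0, m(0, pair(0, m(0, e, m(m(0, e, 0), pair(e, e), e))), e)))  →  pair(0, pair(0, m(0, pair(0, m(m(0, e, 0), pair(e, e), e)), e)))   [R6 at 2.2.2.2]
2. pair(0, pair(0, m(0, pair(0, m(m(0, e, 0), pair(e, e), e)), e)))  →  pair(0, pair(0, m(0, pair(0, m(0, pair(e, e), e)), e)))   [R6 at 2.2.2.2.1]
3. pair(0, pair(0, m(0, pair(0, m(0, pair(e, e), e)), e)))  →  pair(0, pair(0, m(0, pair(0, e), e)))   [R5 at 2.2.2.2]
4. pair(0, pair(0, m(0, pair(0, e), e)))  →  pair(0, pair(0, 0))   [R5 at 2.2]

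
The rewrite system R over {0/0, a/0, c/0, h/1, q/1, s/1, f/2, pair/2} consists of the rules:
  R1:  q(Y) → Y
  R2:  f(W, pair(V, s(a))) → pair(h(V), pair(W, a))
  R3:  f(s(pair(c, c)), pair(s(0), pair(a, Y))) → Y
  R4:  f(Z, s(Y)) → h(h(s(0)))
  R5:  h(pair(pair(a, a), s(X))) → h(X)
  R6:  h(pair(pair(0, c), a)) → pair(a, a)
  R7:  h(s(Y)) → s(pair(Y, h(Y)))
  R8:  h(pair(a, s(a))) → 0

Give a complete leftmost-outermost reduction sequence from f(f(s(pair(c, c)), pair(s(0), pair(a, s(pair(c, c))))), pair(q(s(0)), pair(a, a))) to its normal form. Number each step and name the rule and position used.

1. f(f(s(pair(c, c)), pair(s(0), pair(a, s(pair(c, c))))), pair(q(s(0)), pair(a, a)))  →  f(s(pair(c, c)), pair(q(s(0)), pair(a, a)))   [R3 at 1]
2. f(s(pair(c, c)), pair(q(s(0)), pair(a, a)))  →  f(s(pair(c, c)), pair(s(0), pair(a, a)))   [R1 at 2.1]
3. f(s(pair(c, c)), pair(s(0), pair(a, a)))  →  a   [R3 at ε]

a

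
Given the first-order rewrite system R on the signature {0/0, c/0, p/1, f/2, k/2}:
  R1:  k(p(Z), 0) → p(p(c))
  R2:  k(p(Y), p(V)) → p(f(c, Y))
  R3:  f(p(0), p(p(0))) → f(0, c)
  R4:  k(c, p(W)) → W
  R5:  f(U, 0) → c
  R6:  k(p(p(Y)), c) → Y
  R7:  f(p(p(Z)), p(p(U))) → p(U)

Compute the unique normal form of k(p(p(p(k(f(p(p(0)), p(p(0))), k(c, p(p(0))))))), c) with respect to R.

1. k(p(p(p(k(f(p(p(0)), p(p(0))), k(c, p(p(0))))))), c)  →  p(k(f(p(p(0)), p(p(0))), k(c, p(p(0)))))   [R6 at ε]
2. p(k(f(p(p(0)), p(p(0))), k(c, p(p(0)))))  →  p(k(p(0), k(c, p(p(0)))))   [R7 at 1.1]
3. p(k(p(0), k(c, p(p(0)))))  →  p(k(p(0), p(0)))   [R4 at 1.2]
4. p(k(p(0), p(0)))  →  p(p(f(c, 0)))   [R2 at 1]
5. p(p(f(c, 0)))  →  p(p(c))   [R5 at 1.1]

p(p(c))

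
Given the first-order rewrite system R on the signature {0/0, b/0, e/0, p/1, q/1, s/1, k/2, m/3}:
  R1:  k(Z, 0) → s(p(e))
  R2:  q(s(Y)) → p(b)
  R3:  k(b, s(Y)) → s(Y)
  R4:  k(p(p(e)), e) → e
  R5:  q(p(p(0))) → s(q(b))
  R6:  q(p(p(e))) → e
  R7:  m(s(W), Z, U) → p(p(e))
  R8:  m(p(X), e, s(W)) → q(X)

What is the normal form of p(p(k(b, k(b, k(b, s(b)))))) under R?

p(p(s(b)))

1. p(p(k(b, k(b, k(b, s(b))))))  →  p(p(k(b, k(b, s(b)))))   [R3 at 1.1.2.2]
2. p(p(k(b, k(b, s(b)))))  →  p(p(k(b, s(b))))   [R3 at 1.1.2]
3. p(p(k(b, s(b))))  →  p(p(s(b)))   [R3 at 1.1]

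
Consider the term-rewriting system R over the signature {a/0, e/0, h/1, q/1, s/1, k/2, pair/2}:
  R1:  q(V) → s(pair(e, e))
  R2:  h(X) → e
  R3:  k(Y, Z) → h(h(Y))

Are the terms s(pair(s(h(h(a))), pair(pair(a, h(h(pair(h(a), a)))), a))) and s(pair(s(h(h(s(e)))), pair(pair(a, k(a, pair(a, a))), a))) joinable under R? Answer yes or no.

Reduce t₁ = s(pair(s(h(h(a))), pair(pair(a, h(h(pair(h(a), a)))), a))):
1. s(pair(s(h(h(a))), pair(pair(a, h(h(pair(h(a), a)))), a)))  →  s(pair(s(e), pair(pair(a, h(h(pair(h(a), a)))), a)))   [R2 at 1.1.1]
2. s(pair(s(e), pair(pair(a, h(h(pair(h(a), a)))), a)))  →  s(pair(s(e), pair(pair(a, e), a)))   [R2 at 1.2.1.2]

Reduce t₂ = s(pair(s(h(h(s(e)))), pair(pair(a, k(a, pair(a, a))), a))):
1. s(pair(s(h(h(s(e)))), pair(pair(a, k(a, pair(a, a))), a)))  →  s(pair(s(e), pair(pair(a, k(a, pair(a, a))), a)))   [R2 at 1.1.1]
2. s(pair(s(e), pair(pair(a, k(a, pair(a, a))), a)))  →  s(pair(s(e), pair(pair(a, h(h(a))), a)))   [R3 at 1.2.1.2]
3. s(pair(s(e), pair(pair(a, h(h(a))), a)))  →  s(pair(s(e), pair(pair(a, e), a)))   [R2 at 1.2.1.2]

yes — NF(t₁) = s(pair(s(e), pair(pair(a, e), a))), NF(t₂) = s(pair(s(e), pair(pair(a, e), a)))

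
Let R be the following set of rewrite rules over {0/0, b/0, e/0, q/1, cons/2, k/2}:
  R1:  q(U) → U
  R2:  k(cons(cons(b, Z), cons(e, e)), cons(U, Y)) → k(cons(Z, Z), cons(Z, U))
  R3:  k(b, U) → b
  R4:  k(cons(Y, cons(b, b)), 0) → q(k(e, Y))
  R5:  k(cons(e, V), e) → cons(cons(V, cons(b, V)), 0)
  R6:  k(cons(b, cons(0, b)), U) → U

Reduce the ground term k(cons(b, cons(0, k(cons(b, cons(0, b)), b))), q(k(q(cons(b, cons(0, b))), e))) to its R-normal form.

e

1. k(cons(b, cons(0, k(cons(b, cons(0, b)), b))), q(k(q(cons(b, cons(0, b))), e)))  →  k(cons(b, cons(0, b)), q(k(q(cons(b, cons(0, b))), e)))   [R6 at 1.2.2]
2. k(cons(b, cons(0, b)), q(k(q(cons(b, cons(0, b))), e)))  →  q(k(q(cons(b, cons(0, b))), e))   [R6 at ε]
3. q(k(q(cons(b, cons(0, b))), e))  →  k(q(cons(b, cons(0, b))), e)   [R1 at ε]
4. k(q(cons(b, cons(0, b))), e)  →  k(cons(b, cons(0, b)), e)   [R1 at 1]
5. k(cons(b, cons(0, b)), e)  →  e   [R6 at ε]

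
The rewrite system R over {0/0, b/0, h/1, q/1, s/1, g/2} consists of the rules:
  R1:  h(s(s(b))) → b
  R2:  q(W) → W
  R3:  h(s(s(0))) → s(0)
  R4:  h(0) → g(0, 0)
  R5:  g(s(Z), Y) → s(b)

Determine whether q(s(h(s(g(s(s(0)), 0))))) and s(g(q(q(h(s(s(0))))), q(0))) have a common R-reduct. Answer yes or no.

Reduce t₁ = q(s(h(s(g(s(s(0)), 0))))):
1. q(s(h(s(g(s(s(0)), 0)))))  →  s(h(s(g(s(s(0)), 0))))   [R2 at ε]
2. s(h(s(g(s(s(0)), 0))))  →  s(h(s(s(b))))   [R5 at 1.1.1]
3. s(h(s(s(b))))  →  s(b)   [R1 at 1]

Reduce t₂ = s(g(q(q(h(s(s(0))))), q(0))):
1. s(g(q(q(h(s(s(0))))), q(0)))  →  s(g(q(h(s(s(0)))), q(0)))   [R2 at 1.1]
2. s(g(q(h(s(s(0)))), q(0)))  →  s(g(h(s(s(0))), q(0)))   [R2 at 1.1]
3. s(g(h(s(s(0))), q(0)))  →  s(g(s(0), q(0)))   [R3 at 1.1]
4. s(g(s(0), q(0)))  →  s(s(b))   [R5 at 1]

no — NF(t₁) = s(b), NF(t₂) = s(s(b))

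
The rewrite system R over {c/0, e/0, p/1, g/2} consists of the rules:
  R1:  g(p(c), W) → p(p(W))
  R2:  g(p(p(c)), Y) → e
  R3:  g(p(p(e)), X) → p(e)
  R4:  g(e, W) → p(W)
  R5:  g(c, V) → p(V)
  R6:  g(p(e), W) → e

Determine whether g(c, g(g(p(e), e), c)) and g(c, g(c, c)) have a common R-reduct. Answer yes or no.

Reduce t₁ = g(c, g(g(p(e), e), c)):
1. g(c, g(g(p(e), e), c))  →  p(g(g(p(e), e), c))   [R5 at ε]
2. p(g(g(p(e), e), c))  →  p(g(e, c))   [R6 at 1.1]
3. p(g(e, c))  →  p(p(c))   [R4 at 1]

Reduce t₂ = g(c, g(c, c)):
1. g(c, g(c, c))  →  p(g(c, c))   [R5 at ε]
2. p(g(c, c))  →  p(p(c))   [R5 at 1]

yes — NF(t₁) = p(p(c)), NF(t₂) = p(p(c))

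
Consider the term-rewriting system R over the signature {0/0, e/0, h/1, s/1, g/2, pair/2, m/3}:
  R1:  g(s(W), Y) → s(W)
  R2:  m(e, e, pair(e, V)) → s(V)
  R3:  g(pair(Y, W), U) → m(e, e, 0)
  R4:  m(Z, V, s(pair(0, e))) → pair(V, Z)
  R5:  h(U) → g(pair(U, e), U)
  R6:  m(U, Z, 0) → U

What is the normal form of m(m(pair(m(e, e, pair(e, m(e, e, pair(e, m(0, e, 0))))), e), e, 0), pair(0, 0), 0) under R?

pair(s(s(0)), e)

1. m(m(pair(m(e, e, pair(e, m(e, e, pair(e, m(0, e, 0))))), e), e, 0), pair(0, 0), 0)  →  m(pair(m(e, e, pair(e, m(e, e, pair(e, m(0, e, 0))))), e), e, 0)   [R6 at ε]
2. m(pair(m(e, e, pair(e, m(e, e, pair(e, m(0, e, 0))))), e), e, 0)  →  pair(m(e, e, pair(e, m(e, e, pair(e, m(0, e, 0))))), e)   [R6 at ε]
3. pair(m(e, e, pair(e, m(e, e, pair(e, m(0, e, 0))))), e)  →  pair(s(m(e, e, pair(e, m(0, e, 0)))), e)   [R2 at 1]
4. pair(s(m(e, e, pair(e, m(0, e, 0)))), e)  →  pair(s(s(m(0, e, 0))), e)   [R2 at 1.1]
5. pair(s(s(m(0, e, 0))), e)  →  pair(s(s(0)), e)   [R6 at 1.1.1]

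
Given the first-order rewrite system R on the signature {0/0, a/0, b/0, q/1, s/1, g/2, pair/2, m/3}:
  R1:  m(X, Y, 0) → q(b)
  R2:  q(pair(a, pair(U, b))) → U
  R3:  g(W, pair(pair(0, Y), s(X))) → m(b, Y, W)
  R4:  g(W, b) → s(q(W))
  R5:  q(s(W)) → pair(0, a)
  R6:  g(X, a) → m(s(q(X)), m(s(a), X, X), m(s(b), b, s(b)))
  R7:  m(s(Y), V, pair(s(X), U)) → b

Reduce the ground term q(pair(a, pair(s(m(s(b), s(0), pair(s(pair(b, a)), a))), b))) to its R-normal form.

1. q(pair(a, pair(s(m(s(b), s(0), pair(s(pair(b, a)), a))), b)))  →  s(m(s(b), s(0), pair(s(pair(b, a)), a)))   [R2 at ε]
2. s(m(s(b), s(0), pair(s(pair(b, a)), a)))  →  s(b)   [R7 at 1]

s(b)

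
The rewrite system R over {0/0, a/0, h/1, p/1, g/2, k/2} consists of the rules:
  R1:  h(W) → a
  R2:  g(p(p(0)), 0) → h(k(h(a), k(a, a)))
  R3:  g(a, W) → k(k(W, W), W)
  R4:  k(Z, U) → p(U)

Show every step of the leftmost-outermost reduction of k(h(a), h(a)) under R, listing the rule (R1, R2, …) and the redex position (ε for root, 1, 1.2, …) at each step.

1. k(h(a), h(a))  →  p(h(a))   [R4 at ε]
2. p(h(a))  →  p(a)   [R1 at 1]

p(a)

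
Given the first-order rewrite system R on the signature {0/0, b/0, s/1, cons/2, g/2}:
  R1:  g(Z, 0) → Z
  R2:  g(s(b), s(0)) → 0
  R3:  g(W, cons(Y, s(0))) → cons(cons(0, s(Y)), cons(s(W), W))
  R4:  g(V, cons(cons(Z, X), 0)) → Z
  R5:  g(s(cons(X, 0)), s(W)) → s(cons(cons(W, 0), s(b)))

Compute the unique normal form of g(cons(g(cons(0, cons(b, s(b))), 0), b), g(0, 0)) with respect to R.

cons(cons(0, cons(b, s(b))), b)

1. g(cons(g(cons(0, cons(b, s(b))), 0), b), g(0, 0))  →  g(cons(cons(0, cons(b, s(b))), b), g(0, 0))   [R1 at 1.1]
2. g(cons(cons(0, cons(b, s(b))), b), g(0, 0))  →  g(cons(cons(0, cons(b, s(b))), b), 0)   [R1 at 2]
3. g(cons(cons(0, cons(b, s(b))), b), 0)  →  cons(cons(0, cons(b, s(b))), b)   [R1 at ε]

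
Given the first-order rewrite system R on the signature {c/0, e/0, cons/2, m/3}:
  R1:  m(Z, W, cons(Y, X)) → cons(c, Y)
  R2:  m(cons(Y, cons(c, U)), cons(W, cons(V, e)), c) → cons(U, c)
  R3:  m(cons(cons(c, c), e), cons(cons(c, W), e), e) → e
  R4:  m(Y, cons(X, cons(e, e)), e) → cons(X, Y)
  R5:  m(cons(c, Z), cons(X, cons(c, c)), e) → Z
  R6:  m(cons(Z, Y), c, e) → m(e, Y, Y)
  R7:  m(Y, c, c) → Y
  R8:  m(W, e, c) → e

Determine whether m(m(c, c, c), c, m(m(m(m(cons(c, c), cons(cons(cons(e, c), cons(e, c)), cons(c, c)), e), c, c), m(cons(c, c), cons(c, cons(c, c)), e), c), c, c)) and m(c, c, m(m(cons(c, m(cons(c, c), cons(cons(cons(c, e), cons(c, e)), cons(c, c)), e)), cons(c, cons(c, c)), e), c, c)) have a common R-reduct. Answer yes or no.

yes — NF(t₁) = c, NF(t₂) = c

Reduce t₁ = m(m(c, c, c), c, m(m(m(m(cons(c, c), cons(cons(cons(e, c), cons(e, c)), cons(c, c)), e), c, c), m(cons(c, c), cons(c, cons(c, c)), e), c), c, c)):
1. m(m(c, c, c), c, m(m(m(m(cons(c, c), cons(cons(cons(e, c), cons(e, c)), cons(c, c)), e), c, c), m(cons(c, c), cons(c, cons(c, c)), e), c), c, c))  →  m(c, c, m(m(m(m(cons(c, c), cons(cons(cons(e, c), cons(e, c)), cons(c, c)), e), c, c), m(cons(c, c), cons(c, cons(c, c)), e), c), c, c))   [R7 at 1]
2. m(c, c, m(m(m(m(cons(c, c), cons(cons(cons(e, c), cons(e, c)), cons(c, c)), e), c, c), m(cons(c, c), cons(c, cons(c, c)), e), c), c, c))  →  m(c, c, m(m(m(cons(c, c), cons(cons(cons(e, c), cons(e, c)), cons(c, c)), e), c, c), m(cons(c, c), cons(c, cons(c, c)), e), c))   [R7 at 3]
3. m(c, c, m(m(m(cons(c, c), cons(cons(cons(e, c), cons(e, c)), cons(c, c)), e), c, c), m(cons(c, c), cons(c, cons(c, c)), e), c))  →  m(c, c, m(m(cons(c, c), cons(cons(cons(e, c), cons(e, c)), cons(c, c)), e), m(cons(c, c), cons(c, cons(c, c)), e), c))   [R7 at 3.1]
4. m(c, c, m(m(cons(c, c), cons(cons(cons(e, c), cons(e, c)), cons(c, c)), e), m(cons(c, c), cons(c, cons(c, c)), e), c))  →  m(c, c, m(c, m(cons(c, c), cons(c, cons(c, c)), e), c))   [R5 at 3.1]
5. m(c, c, m(c, m(cons(c, c), cons(c, cons(c, c)), e), c))  →  m(c, c, m(c, c, c))   [R5 at 3.2]
6. m(c, c, m(c, c, c))  →  m(c, c, c)   [R7 at 3]
7. m(c, c, c)  →  c   [R7 at ε]

Reduce t₂ = m(c, c, m(m(cons(c, m(cons(c, c), cons(cons(cons(c, e), cons(c, e)), cons(c, c)), e)), cons(c, cons(c, c)), e), c, c)):
1. m(c, c, m(m(cons(c, m(cons(c, c), cons(cons(cons(c, e), cons(c, e)), cons(c, c)), e)), cons(c, cons(c, c)), e), c, c))  →  m(c, c, m(cons(c, m(cons(c, c), cons(cons(cons(c, e), cons(c, e)), cons(c, c)), e)), cons(c, cons(c, c)), e))   [R7 at 3]
2. m(c, c, m(cons(c, m(cons(c, c), cons(cons(cons(c, e), cons(c, e)), cons(c, c)), e)), cons(c, cons(c, c)), e))  →  m(c, c, m(cons(c, c), cons(cons(cons(c, e), cons(c, e)), cons(c, c)), e))   [R5 at 3]
3. m(c, c, m(cons(c, c), cons(cons(cons(c, e), cons(c, e)), cons(c, c)), e))  →  m(c, c, c)   [R5 at 3]
4. m(c, c, c)  →  c   [R7 at ε]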